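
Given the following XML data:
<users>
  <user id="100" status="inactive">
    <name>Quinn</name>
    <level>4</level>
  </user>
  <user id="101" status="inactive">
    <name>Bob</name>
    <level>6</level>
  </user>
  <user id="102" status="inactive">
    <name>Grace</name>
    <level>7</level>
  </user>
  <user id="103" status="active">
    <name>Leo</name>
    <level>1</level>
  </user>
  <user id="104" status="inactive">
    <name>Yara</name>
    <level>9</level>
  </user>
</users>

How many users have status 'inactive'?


Counting users with status='inactive':
  Quinn (id=100) -> MATCH
  Bob (id=101) -> MATCH
  Grace (id=102) -> MATCH
  Yara (id=104) -> MATCH
Count: 4

ANSWER: 4


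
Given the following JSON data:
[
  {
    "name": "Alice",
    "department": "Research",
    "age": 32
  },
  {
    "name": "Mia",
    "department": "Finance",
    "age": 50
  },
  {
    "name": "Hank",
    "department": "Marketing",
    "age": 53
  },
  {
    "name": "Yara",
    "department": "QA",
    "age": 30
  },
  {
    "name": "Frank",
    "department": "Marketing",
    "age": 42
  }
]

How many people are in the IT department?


Scanning records for department = IT
  No matches found
Count: 0

ANSWER: 0


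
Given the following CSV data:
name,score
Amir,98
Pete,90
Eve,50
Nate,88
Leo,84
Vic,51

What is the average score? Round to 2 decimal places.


Scores: 98, 90, 50, 88, 84, 51
Sum = 461
Count = 6
Average = 461 / 6 = 76.83

ANSWER: 76.83


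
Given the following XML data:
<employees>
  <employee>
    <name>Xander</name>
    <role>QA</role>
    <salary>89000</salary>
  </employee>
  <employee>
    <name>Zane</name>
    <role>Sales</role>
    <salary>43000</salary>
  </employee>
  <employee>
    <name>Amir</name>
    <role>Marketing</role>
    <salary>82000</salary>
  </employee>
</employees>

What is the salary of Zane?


Searching for <employee> with <name>Zane</name>
Found at position 2
<salary>43000</salary>

ANSWER: 43000


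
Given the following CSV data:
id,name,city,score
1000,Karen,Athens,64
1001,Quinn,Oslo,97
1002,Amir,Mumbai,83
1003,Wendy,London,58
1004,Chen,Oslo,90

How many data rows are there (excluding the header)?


Counting rows (excluding header):
Header: id,name,city,score
Data rows: 5

ANSWER: 5


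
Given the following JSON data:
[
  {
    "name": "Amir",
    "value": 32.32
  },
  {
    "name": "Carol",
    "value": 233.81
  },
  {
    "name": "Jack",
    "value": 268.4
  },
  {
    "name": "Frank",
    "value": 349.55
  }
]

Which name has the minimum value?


Comparing values:
  Amir: 32.32
  Carol: 233.81
  Jack: 268.4
  Frank: 349.55
Minimum: Amir (32.32)

ANSWER: Amir


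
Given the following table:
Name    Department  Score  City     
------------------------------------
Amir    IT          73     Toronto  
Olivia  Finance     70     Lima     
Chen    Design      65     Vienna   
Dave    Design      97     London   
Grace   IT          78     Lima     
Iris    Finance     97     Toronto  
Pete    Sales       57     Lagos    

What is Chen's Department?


Row 3: Chen
Department = Design

ANSWER: Design


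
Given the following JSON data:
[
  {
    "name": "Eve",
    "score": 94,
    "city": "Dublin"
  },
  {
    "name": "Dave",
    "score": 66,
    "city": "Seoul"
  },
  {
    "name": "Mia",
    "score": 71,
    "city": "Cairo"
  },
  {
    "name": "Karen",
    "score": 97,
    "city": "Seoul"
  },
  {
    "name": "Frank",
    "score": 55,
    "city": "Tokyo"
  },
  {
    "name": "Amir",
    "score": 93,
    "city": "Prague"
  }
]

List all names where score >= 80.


Filtering records where score >= 80:
  Eve (score=94) -> YES
  Dave (score=66) -> no
  Mia (score=71) -> no
  Karen (score=97) -> YES
  Frank (score=55) -> no
  Amir (score=93) -> YES


ANSWER: Eve, Karen, Amir


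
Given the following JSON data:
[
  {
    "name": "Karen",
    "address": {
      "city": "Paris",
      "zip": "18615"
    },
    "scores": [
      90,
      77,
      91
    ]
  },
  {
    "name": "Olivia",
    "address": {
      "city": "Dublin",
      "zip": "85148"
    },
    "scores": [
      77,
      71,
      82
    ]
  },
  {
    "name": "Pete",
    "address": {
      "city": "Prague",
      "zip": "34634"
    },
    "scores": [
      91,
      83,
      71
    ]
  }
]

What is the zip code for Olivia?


Path: records[1].address.zip
Value: 85148

ANSWER: 85148


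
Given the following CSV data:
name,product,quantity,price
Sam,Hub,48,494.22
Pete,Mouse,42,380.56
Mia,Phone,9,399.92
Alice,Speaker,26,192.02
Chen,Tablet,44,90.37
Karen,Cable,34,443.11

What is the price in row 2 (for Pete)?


Row 2: Pete
Column 'price' = 380.56

ANSWER: 380.56


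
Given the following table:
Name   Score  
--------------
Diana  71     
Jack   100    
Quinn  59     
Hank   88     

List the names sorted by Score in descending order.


Sorting by Score (descending):
  Jack: 100
  Hank: 88
  Diana: 71
  Quinn: 59


ANSWER: Jack, Hank, Diana, Quinn


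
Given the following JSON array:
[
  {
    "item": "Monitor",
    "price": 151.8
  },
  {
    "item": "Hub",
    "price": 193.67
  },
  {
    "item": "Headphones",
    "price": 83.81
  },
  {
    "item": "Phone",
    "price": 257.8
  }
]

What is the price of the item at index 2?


Array index 2 -> Headphones
price = 83.81

ANSWER: 83.81


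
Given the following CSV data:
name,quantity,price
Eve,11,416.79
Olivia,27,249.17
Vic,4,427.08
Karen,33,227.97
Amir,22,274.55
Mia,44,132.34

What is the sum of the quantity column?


Values in 'quantity' column:
  Row 1: 11
  Row 2: 27
  Row 3: 4
  Row 4: 33
  Row 5: 22
  Row 6: 44
Sum = 11 + 27 + 4 + 33 + 22 + 44 = 141

ANSWER: 141


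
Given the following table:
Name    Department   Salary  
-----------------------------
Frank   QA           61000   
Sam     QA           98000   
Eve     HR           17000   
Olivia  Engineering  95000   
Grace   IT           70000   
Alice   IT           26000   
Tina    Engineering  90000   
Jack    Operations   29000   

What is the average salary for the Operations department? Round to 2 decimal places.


Operations department members:
  Jack: 29000
Sum = 29000
Count = 1
Average = 29000 / 1 = 29000.00

ANSWER: 29000.00


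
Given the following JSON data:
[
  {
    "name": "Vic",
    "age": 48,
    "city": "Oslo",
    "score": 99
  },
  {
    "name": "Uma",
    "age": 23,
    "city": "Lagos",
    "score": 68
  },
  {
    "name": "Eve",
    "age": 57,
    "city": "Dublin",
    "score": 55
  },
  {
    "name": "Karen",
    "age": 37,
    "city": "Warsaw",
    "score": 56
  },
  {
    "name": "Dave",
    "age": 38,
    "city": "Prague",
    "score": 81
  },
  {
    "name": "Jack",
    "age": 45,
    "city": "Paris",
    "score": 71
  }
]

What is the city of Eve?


Looking up record where name = Eve
Record index: 2
Field 'city' = Dublin

ANSWER: Dublin


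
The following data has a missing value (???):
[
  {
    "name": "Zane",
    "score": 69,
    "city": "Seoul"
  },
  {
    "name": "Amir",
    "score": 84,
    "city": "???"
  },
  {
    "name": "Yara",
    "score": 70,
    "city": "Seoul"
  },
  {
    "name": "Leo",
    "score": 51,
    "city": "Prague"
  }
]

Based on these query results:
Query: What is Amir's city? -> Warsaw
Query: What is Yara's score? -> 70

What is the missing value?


The missing value is Amir's city
From query: Amir's city = Warsaw

ANSWER: Warsaw


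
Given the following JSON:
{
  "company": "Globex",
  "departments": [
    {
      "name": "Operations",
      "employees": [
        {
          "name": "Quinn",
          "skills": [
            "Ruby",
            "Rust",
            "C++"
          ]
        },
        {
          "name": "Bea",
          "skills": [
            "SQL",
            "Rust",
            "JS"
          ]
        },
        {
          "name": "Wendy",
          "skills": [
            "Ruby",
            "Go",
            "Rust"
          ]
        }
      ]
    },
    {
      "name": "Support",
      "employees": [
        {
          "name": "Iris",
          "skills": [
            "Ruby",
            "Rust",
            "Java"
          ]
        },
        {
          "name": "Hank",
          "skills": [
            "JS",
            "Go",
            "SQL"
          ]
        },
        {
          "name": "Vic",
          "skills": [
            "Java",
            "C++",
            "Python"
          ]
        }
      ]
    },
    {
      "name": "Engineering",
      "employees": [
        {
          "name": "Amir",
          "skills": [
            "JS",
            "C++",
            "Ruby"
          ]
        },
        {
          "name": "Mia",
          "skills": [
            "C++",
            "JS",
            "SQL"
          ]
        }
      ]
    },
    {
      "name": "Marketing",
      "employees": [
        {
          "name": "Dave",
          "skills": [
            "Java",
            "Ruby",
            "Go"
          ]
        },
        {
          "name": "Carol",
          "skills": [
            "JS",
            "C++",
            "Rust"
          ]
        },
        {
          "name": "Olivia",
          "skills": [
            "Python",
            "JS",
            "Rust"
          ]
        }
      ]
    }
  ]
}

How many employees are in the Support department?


Path: departments[1].employees
Count: 3

ANSWER: 3


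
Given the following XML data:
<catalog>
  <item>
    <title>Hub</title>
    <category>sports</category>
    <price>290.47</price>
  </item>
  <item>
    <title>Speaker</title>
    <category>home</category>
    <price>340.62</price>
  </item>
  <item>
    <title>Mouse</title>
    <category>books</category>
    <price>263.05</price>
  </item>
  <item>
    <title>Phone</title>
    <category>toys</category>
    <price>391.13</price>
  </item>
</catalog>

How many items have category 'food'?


Scanning <item> elements for <category>food</category>:
Count: 0

ANSWER: 0


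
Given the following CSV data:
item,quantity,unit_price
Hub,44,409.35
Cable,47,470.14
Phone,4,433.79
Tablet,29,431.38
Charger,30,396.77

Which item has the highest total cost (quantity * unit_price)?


Computing row totals:
  Hub: 18011.4
  Cable: 22096.58
  Phone: 1735.16
  Tablet: 12510.02
  Charger: 11903.1
Maximum: Cable (22096.58)

ANSWER: Cable


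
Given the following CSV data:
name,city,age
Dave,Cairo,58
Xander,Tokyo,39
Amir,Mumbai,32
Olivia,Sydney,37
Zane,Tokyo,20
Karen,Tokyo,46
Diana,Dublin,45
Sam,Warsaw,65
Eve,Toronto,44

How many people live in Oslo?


Scanning city column for 'Oslo':
Total matches: 0

ANSWER: 0


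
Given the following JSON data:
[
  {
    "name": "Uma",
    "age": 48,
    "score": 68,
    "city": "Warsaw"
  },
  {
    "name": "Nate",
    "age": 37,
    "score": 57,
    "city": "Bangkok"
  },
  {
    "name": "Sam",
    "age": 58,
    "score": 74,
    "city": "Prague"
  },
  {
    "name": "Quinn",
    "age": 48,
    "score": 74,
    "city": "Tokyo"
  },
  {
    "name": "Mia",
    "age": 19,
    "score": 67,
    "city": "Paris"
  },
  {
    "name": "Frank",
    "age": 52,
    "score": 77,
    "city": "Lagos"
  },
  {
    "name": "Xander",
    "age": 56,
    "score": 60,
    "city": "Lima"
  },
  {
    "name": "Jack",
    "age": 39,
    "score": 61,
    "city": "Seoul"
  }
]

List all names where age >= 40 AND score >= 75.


Checking both conditions:
  Uma (age=48, score=68) -> no
  Nate (age=37, score=57) -> no
  Sam (age=58, score=74) -> no
  Quinn (age=48, score=74) -> no
  Mia (age=19, score=67) -> no
  Frank (age=52, score=77) -> YES
  Xander (age=56, score=60) -> no
  Jack (age=39, score=61) -> no


ANSWER: Frank


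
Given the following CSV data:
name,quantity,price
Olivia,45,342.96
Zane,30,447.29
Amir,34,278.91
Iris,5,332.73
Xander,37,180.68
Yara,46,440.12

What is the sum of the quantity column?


Values in 'quantity' column:
  Row 1: 45
  Row 2: 30
  Row 3: 34
  Row 4: 5
  Row 5: 37
  Row 6: 46
Sum = 45 + 30 + 34 + 5 + 37 + 46 = 197

ANSWER: 197


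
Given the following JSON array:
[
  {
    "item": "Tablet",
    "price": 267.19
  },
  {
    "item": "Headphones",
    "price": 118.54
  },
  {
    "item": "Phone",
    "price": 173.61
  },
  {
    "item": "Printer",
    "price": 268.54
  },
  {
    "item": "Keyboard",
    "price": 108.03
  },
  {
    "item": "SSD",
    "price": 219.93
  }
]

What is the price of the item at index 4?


Array index 4 -> Keyboard
price = 108.03

ANSWER: 108.03


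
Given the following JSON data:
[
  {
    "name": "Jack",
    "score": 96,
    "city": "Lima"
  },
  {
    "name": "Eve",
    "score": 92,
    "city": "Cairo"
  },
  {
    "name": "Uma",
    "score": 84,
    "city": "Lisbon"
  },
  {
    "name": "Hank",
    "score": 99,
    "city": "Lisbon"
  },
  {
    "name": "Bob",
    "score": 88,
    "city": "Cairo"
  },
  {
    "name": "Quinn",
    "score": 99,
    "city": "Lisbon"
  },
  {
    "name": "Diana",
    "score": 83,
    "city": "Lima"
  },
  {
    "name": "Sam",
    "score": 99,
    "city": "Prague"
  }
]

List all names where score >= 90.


Filtering records where score >= 90:
  Jack (score=96) -> YES
  Eve (score=92) -> YES
  Uma (score=84) -> no
  Hank (score=99) -> YES
  Bob (score=88) -> no
  Quinn (score=99) -> YES
  Diana (score=83) -> no
  Sam (score=99) -> YES


ANSWER: Jack, Eve, Hank, Quinn, Sam


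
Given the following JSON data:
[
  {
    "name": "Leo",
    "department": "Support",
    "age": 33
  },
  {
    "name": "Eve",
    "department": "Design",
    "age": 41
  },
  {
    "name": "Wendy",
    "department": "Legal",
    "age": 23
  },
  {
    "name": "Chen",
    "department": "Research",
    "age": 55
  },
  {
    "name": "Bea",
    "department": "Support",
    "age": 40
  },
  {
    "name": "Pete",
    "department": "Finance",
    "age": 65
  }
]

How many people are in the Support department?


Scanning records for department = Support
  Record 0: Leo
  Record 4: Bea
Count: 2

ANSWER: 2


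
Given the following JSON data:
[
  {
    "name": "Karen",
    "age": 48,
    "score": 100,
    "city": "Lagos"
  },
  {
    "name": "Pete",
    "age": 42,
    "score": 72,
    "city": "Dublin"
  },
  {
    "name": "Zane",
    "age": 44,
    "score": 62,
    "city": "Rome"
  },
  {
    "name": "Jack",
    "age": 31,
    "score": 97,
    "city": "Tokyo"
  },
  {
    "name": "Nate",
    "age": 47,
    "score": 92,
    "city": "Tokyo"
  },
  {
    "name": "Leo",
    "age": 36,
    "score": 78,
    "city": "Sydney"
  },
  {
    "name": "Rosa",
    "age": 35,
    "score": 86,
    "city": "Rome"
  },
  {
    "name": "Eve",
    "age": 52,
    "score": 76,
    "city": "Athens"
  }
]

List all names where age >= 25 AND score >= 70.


Checking both conditions:
  Karen (age=48, score=100) -> YES
  Pete (age=42, score=72) -> YES
  Zane (age=44, score=62) -> no
  Jack (age=31, score=97) -> YES
  Nate (age=47, score=92) -> YES
  Leo (age=36, score=78) -> YES
  Rosa (age=35, score=86) -> YES
  Eve (age=52, score=76) -> YES


ANSWER: Karen, Pete, Jack, Nate, Leo, Rosa, Eve


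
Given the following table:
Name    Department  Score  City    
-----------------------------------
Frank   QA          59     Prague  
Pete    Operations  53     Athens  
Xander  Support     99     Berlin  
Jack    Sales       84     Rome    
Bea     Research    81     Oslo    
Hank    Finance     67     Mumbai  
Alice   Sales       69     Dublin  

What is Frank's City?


Row 1: Frank
City = Prague

ANSWER: Prague


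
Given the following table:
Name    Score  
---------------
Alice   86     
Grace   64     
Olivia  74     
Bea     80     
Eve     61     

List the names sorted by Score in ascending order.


Sorting by Score (ascending):
  Eve: 61
  Grace: 64
  Olivia: 74
  Bea: 80
  Alice: 86


ANSWER: Eve, Grace, Olivia, Bea, Alice


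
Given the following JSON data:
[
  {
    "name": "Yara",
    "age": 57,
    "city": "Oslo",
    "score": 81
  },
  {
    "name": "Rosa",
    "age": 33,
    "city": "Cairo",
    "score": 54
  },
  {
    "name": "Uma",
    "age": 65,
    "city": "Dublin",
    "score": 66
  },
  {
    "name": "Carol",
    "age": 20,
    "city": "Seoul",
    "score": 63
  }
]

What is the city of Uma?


Looking up record where name = Uma
Record index: 2
Field 'city' = Dublin

ANSWER: Dublin


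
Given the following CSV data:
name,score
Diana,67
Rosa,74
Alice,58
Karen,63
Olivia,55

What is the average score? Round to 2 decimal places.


Scores: 67, 74, 58, 63, 55
Sum = 317
Count = 5
Average = 317 / 5 = 63.40

ANSWER: 63.40


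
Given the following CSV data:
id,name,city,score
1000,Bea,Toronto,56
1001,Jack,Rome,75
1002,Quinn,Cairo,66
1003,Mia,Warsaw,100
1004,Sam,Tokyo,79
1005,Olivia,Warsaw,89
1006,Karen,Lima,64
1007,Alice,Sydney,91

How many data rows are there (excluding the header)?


Counting rows (excluding header):
Header: id,name,city,score
Data rows: 8

ANSWER: 8


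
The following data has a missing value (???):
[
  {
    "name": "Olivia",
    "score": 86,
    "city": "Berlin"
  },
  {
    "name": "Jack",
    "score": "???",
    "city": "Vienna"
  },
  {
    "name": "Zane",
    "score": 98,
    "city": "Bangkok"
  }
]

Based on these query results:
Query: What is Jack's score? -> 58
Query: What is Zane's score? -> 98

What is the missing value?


The missing value is Jack's score
From query: Jack's score = 58

ANSWER: 58


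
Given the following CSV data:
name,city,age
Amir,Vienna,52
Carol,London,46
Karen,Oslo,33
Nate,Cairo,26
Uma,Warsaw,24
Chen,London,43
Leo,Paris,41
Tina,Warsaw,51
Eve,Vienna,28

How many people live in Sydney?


Scanning city column for 'Sydney':
Total matches: 0

ANSWER: 0


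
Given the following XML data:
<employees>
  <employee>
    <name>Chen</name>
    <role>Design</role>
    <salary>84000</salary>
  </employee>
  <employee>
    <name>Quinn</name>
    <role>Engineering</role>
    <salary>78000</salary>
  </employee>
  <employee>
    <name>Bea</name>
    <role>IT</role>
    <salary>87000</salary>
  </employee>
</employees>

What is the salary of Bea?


Searching for <employee> with <name>Bea</name>
Found at position 3
<salary>87000</salary>

ANSWER: 87000


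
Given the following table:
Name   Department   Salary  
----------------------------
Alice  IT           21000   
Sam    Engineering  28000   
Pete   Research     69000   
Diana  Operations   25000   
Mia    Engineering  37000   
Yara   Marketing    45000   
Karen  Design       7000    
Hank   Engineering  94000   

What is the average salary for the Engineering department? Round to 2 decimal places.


Engineering department members:
  Sam: 28000
  Mia: 37000
  Hank: 94000
Sum = 159000
Count = 3
Average = 159000 / 3 = 53000.00

ANSWER: 53000.00


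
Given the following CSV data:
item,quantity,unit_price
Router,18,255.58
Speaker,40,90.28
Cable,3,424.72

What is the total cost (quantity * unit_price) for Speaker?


Row: Speaker
quantity = 40
unit_price = 90.28
total = 40 * 90.28 = 3611.2

ANSWER: 3611.2


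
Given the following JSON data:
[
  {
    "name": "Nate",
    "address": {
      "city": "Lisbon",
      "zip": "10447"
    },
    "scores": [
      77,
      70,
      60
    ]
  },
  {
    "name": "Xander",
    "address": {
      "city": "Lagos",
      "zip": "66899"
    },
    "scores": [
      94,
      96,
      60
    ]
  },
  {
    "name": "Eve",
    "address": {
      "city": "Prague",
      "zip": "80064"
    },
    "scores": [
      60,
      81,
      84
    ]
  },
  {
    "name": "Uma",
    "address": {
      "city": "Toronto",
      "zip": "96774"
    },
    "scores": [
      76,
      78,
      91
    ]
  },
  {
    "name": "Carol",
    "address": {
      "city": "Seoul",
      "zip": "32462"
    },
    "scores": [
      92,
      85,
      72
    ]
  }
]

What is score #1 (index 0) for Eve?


Path: records[2].scores[0]
Value: 60

ANSWER: 60


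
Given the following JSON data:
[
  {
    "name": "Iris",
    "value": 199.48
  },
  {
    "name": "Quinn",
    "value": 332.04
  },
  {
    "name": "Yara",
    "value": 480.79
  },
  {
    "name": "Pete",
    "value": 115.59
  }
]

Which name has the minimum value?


Comparing values:
  Iris: 199.48
  Quinn: 332.04
  Yara: 480.79
  Pete: 115.59
Minimum: Pete (115.59)

ANSWER: Pete


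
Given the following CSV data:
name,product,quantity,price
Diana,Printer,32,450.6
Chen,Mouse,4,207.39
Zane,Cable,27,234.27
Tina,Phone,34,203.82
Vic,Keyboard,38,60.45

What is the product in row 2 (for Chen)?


Row 2: Chen
Column 'product' = Mouse

ANSWER: Mouse


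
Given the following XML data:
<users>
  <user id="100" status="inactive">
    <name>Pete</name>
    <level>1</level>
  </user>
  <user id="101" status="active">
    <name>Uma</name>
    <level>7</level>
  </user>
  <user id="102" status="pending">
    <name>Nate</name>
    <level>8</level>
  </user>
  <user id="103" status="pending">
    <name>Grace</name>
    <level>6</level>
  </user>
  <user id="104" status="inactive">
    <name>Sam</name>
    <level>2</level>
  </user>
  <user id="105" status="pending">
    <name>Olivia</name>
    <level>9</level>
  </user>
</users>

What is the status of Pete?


Finding user with name = Pete
user id="100" status="inactive"

ANSWER: inactive


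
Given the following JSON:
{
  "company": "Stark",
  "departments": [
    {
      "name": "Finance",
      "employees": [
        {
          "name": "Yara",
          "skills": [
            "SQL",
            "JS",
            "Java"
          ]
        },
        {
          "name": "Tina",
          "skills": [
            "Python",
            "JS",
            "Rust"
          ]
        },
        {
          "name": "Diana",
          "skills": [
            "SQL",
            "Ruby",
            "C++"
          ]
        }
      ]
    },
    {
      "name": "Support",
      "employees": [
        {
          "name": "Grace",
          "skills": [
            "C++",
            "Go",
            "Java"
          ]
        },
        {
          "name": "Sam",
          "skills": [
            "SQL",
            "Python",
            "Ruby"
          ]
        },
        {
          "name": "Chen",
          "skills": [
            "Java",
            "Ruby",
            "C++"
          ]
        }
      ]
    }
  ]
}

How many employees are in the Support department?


Path: departments[1].employees
Count: 3

ANSWER: 3


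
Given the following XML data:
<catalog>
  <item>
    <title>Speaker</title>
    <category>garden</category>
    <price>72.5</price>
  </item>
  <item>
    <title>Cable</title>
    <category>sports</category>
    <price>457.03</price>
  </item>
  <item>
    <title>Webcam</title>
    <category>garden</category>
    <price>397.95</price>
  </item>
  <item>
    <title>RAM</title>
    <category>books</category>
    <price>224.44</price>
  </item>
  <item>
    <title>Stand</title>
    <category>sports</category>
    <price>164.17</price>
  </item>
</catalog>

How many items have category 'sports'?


Scanning <item> elements for <category>sports</category>:
  Item 2: Cable -> MATCH
  Item 5: Stand -> MATCH
Count: 2

ANSWER: 2


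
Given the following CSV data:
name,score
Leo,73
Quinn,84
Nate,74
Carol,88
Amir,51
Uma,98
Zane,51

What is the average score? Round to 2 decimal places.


Scores: 73, 84, 74, 88, 51, 98, 51
Sum = 519
Count = 7
Average = 519 / 7 = 74.14

ANSWER: 74.14


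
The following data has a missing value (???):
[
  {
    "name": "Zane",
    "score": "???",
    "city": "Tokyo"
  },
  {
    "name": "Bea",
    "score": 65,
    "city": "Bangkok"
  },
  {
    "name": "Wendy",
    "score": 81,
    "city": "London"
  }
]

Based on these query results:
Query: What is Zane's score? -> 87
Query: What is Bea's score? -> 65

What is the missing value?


The missing value is Zane's score
From query: Zane's score = 87

ANSWER: 87


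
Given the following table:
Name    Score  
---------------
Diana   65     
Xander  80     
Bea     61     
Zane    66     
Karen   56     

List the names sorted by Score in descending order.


Sorting by Score (descending):
  Xander: 80
  Zane: 66
  Diana: 65
  Bea: 61
  Karen: 56


ANSWER: Xander, Zane, Diana, Bea, Karen


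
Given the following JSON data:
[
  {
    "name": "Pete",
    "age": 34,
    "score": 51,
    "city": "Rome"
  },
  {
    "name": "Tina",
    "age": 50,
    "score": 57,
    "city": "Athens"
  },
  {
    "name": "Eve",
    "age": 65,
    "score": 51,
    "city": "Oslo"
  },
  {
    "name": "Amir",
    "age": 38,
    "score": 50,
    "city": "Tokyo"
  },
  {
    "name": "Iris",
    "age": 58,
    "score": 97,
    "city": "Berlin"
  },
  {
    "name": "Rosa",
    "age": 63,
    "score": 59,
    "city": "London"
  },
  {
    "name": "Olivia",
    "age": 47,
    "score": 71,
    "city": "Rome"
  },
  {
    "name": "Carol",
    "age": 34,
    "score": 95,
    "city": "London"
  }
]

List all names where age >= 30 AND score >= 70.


Checking both conditions:
  Pete (age=34, score=51) -> no
  Tina (age=50, score=57) -> no
  Eve (age=65, score=51) -> no
  Amir (age=38, score=50) -> no
  Iris (age=58, score=97) -> YES
  Rosa (age=63, score=59) -> no
  Olivia (age=47, score=71) -> YES
  Carol (age=34, score=95) -> YES


ANSWER: Iris, Olivia, Carol


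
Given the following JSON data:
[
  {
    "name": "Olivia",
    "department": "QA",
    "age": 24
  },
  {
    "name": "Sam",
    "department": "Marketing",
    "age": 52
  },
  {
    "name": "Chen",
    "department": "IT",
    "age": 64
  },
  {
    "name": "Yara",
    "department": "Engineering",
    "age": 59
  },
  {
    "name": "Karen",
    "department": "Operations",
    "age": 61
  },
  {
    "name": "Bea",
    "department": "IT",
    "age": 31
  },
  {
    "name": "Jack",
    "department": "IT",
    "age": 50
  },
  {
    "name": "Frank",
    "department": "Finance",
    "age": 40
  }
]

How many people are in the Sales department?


Scanning records for department = Sales
  No matches found
Count: 0

ANSWER: 0


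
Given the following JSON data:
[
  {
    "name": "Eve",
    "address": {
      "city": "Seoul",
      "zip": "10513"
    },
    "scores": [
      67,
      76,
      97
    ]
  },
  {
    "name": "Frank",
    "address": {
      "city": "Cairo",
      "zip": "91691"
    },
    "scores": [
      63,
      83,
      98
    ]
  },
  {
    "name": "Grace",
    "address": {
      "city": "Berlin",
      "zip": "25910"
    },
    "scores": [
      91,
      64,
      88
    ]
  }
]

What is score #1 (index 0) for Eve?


Path: records[0].scores[0]
Value: 67

ANSWER: 67


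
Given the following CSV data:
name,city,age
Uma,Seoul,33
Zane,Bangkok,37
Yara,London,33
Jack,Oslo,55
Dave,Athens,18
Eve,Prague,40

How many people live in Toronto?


Scanning city column for 'Toronto':
Total matches: 0

ANSWER: 0


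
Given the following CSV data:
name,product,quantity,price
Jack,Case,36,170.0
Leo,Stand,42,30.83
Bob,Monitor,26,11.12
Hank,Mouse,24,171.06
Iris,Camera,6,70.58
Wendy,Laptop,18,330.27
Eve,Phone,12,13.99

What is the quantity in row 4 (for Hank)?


Row 4: Hank
Column 'quantity' = 24

ANSWER: 24


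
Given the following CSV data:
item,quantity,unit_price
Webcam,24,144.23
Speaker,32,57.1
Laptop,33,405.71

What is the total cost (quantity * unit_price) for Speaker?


Row: Speaker
quantity = 32
unit_price = 57.1
total = 32 * 57.1 = 1827.2

ANSWER: 1827.2


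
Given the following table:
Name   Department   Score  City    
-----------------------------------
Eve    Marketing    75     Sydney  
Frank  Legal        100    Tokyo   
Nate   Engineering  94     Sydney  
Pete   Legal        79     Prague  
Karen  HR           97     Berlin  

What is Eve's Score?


Row 1: Eve
Score = 75

ANSWER: 75


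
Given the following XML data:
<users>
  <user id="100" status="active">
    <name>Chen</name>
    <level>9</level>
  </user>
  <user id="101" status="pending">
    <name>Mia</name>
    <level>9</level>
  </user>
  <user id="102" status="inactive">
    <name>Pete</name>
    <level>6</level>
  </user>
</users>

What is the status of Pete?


Finding user with name = Pete
user id="102" status="inactive"

ANSWER: inactive


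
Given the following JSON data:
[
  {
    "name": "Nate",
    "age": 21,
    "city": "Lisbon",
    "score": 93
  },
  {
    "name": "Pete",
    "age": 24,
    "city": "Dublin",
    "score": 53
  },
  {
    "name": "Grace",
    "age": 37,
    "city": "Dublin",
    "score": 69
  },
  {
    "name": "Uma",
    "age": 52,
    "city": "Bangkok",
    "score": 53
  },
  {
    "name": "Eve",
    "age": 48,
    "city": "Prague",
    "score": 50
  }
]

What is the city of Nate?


Looking up record where name = Nate
Record index: 0
Field 'city' = Lisbon

ANSWER: Lisbon


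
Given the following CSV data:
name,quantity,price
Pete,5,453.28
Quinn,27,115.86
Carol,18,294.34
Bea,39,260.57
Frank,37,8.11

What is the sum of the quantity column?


Values in 'quantity' column:
  Row 1: 5
  Row 2: 27
  Row 3: 18
  Row 4: 39
  Row 5: 37
Sum = 5 + 27 + 18 + 39 + 37 = 126

ANSWER: 126


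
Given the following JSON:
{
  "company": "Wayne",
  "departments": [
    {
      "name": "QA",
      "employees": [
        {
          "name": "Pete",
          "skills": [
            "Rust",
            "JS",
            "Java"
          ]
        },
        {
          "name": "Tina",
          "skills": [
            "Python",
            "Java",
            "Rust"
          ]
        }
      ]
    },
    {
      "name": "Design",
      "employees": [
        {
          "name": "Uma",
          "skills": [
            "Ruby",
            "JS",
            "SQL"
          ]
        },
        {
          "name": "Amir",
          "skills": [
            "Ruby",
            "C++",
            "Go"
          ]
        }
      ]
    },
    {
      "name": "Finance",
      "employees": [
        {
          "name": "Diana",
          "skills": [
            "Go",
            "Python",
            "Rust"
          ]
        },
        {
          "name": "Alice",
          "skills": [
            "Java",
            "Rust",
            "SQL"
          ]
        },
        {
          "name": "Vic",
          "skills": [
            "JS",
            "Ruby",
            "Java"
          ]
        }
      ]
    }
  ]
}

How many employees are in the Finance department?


Path: departments[2].employees
Count: 3

ANSWER: 3


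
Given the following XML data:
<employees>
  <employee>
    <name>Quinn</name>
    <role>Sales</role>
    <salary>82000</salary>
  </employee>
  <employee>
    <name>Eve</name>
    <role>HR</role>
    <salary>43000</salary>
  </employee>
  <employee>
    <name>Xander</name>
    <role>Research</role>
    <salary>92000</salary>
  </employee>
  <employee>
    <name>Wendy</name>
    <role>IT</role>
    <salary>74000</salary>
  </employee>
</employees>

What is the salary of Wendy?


Searching for <employee> with <name>Wendy</name>
Found at position 4
<salary>74000</salary>

ANSWER: 74000


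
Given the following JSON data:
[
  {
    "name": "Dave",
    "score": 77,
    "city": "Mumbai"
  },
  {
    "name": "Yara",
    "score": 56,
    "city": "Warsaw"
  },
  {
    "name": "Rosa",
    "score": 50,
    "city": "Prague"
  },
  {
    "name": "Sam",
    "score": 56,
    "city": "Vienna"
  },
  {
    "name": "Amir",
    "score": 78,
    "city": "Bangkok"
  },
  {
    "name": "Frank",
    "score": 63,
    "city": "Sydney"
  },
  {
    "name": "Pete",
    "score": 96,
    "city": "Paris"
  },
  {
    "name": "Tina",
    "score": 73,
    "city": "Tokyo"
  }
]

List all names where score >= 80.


Filtering records where score >= 80:
  Dave (score=77) -> no
  Yara (score=56) -> no
  Rosa (score=50) -> no
  Sam (score=56) -> no
  Amir (score=78) -> no
  Frank (score=63) -> no
  Pete (score=96) -> YES
  Tina (score=73) -> no


ANSWER: Pete


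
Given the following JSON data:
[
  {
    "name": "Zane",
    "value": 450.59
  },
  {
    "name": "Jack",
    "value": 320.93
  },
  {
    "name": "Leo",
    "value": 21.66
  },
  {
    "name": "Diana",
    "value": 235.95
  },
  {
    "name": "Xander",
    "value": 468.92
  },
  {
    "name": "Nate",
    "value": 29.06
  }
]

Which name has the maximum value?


Comparing values:
  Zane: 450.59
  Jack: 320.93
  Leo: 21.66
  Diana: 235.95
  Xander: 468.92
  Nate: 29.06
Maximum: Xander (468.92)

ANSWER: Xander


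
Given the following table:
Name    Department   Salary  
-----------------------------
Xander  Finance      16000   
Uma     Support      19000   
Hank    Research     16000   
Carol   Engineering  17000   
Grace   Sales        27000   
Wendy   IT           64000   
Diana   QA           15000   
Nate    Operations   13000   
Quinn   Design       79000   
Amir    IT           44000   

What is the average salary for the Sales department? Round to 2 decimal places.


Sales department members:
  Grace: 27000
Sum = 27000
Count = 1
Average = 27000 / 1 = 27000.00

ANSWER: 27000.00


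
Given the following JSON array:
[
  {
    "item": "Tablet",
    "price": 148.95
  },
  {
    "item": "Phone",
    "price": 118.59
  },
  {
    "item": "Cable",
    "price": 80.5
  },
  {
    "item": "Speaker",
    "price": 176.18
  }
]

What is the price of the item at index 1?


Array index 1 -> Phone
price = 118.59

ANSWER: 118.59


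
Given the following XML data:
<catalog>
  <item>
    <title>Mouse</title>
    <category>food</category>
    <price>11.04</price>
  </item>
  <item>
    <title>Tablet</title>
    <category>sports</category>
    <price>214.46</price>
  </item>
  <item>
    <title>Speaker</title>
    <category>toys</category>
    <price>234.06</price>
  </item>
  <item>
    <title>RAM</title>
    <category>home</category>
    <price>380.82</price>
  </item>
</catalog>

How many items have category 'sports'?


Scanning <item> elements for <category>sports</category>:
  Item 2: Tablet -> MATCH
Count: 1

ANSWER: 1


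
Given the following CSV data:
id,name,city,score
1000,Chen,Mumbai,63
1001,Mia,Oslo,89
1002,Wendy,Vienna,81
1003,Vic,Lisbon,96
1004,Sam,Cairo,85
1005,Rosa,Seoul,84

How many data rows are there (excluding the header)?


Counting rows (excluding header):
Header: id,name,city,score
Data rows: 6

ANSWER: 6


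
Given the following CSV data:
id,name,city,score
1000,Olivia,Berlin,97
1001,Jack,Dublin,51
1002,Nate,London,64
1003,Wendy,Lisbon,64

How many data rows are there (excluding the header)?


Counting rows (excluding header):
Header: id,name,city,score
Data rows: 4

ANSWER: 4


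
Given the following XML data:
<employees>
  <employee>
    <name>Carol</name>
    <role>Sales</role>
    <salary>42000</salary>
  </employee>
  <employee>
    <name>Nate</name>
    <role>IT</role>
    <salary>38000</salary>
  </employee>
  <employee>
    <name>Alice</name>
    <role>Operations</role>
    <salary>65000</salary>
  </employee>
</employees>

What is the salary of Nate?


Searching for <employee> with <name>Nate</name>
Found at position 2
<salary>38000</salary>

ANSWER: 38000


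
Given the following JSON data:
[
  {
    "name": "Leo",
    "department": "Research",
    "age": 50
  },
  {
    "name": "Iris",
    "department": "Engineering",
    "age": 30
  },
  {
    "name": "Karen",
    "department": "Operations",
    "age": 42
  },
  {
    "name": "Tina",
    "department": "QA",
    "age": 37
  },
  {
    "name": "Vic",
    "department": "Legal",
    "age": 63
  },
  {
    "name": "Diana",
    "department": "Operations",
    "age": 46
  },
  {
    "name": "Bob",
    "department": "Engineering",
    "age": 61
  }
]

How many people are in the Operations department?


Scanning records for department = Operations
  Record 2: Karen
  Record 5: Diana
Count: 2

ANSWER: 2


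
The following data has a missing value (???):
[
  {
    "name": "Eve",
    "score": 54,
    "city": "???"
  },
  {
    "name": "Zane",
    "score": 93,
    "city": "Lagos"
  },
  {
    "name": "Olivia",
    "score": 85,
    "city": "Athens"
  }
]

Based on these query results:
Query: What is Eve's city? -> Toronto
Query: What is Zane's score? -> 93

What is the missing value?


The missing value is Eve's city
From query: Eve's city = Toronto

ANSWER: Toronto


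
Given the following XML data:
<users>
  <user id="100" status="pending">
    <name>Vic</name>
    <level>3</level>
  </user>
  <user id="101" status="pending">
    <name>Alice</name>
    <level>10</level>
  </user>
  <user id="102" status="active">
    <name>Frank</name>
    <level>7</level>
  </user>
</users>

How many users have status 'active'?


Counting users with status='active':
  Frank (id=102) -> MATCH
Count: 1

ANSWER: 1


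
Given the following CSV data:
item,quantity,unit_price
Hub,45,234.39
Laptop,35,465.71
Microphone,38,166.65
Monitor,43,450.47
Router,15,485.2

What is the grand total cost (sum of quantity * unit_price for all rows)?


Computing row totals:
  Hub: 45 * 234.39 = 10547.55
  Laptop: 35 * 465.71 = 16299.85
  Microphone: 38 * 166.65 = 6332.7
  Monitor: 43 * 450.47 = 19370.21
  Router: 15 * 485.2 = 7278.0
Grand total = 10547.55 + 16299.85 + 6332.7 + 19370.21 + 7278.0 = 59828.31

ANSWER: 59828.31


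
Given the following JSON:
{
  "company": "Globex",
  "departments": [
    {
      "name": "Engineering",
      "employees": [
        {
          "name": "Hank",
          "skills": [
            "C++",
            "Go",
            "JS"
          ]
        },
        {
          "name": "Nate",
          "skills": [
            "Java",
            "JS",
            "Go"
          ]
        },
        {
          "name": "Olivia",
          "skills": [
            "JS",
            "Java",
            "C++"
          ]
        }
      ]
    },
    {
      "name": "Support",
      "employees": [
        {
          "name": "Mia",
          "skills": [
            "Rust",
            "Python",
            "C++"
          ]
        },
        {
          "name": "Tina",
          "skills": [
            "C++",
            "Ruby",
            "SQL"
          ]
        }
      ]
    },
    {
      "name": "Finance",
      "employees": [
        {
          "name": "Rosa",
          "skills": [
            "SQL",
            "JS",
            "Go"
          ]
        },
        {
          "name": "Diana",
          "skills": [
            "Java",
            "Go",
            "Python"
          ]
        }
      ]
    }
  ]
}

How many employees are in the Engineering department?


Path: departments[0].employees
Count: 3

ANSWER: 3


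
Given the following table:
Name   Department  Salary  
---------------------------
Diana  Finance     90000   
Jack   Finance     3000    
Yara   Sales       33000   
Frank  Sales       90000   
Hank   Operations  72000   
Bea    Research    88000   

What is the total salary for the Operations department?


Operations department members:
  Hank: 72000
Total = 72000 = 72000

ANSWER: 72000


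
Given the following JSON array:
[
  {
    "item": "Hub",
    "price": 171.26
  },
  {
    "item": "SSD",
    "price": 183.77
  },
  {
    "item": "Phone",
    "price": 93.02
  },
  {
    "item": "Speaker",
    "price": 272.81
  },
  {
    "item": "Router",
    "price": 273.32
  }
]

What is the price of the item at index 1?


Array index 1 -> SSD
price = 183.77

ANSWER: 183.77


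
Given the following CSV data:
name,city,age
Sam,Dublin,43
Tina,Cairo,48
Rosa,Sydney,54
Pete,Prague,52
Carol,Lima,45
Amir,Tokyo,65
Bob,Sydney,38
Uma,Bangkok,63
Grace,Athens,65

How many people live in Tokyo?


Scanning city column for 'Tokyo':
  Row 6: Amir -> MATCH
Total matches: 1

ANSWER: 1


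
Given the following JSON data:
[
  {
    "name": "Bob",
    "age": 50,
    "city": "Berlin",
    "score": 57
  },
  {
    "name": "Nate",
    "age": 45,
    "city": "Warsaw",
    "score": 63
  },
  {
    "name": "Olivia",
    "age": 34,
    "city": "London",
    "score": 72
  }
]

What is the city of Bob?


Looking up record where name = Bob
Record index: 0
Field 'city' = Berlin

ANSWER: Berlin


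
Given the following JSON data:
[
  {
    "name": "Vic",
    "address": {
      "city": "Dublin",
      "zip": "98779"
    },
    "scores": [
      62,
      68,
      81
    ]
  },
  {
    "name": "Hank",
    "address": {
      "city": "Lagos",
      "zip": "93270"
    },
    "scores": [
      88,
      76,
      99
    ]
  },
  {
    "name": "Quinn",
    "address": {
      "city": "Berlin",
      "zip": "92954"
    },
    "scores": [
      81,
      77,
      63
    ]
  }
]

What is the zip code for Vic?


Path: records[0].address.zip
Value: 98779

ANSWER: 98779
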